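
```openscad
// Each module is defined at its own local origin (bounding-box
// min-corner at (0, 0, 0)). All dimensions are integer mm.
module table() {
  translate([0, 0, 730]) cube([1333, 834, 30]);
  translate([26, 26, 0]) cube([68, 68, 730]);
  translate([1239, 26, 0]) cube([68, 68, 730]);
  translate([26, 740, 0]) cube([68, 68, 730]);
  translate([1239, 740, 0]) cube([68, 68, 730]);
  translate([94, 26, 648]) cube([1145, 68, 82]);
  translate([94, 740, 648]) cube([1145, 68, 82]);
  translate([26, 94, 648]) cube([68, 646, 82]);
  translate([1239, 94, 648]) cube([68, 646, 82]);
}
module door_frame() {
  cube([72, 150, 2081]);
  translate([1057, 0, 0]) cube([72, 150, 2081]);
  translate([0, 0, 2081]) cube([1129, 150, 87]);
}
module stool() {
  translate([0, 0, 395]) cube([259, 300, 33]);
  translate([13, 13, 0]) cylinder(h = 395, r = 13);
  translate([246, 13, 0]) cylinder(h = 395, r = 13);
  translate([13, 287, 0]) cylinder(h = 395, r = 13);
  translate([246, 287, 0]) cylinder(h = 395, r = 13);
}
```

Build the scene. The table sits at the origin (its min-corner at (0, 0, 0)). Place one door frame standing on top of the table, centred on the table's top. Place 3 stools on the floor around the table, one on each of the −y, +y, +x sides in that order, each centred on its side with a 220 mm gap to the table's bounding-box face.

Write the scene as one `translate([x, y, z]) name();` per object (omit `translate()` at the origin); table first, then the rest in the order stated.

table();
translate([102, 342, 760]) door_frame();
translate([537, -520, 0]) stool();
translate([537, 1054, 0]) stool();
translate([1553, 267, 0]) stool();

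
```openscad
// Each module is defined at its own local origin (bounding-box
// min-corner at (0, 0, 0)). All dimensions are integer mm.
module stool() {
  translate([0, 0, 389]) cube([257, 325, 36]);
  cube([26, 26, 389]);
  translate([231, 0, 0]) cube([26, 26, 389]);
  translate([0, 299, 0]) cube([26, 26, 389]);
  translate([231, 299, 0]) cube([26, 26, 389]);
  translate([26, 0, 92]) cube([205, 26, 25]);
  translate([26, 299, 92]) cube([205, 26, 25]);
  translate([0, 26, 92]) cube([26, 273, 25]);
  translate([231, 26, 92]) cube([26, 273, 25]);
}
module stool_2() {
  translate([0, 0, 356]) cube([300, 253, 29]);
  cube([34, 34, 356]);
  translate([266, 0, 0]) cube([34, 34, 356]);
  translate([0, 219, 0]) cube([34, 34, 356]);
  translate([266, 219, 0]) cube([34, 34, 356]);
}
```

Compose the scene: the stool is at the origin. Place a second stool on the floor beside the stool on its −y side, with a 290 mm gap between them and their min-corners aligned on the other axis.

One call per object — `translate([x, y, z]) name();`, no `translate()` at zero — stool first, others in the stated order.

stool();
translate([0, -543, 0]) stool_2();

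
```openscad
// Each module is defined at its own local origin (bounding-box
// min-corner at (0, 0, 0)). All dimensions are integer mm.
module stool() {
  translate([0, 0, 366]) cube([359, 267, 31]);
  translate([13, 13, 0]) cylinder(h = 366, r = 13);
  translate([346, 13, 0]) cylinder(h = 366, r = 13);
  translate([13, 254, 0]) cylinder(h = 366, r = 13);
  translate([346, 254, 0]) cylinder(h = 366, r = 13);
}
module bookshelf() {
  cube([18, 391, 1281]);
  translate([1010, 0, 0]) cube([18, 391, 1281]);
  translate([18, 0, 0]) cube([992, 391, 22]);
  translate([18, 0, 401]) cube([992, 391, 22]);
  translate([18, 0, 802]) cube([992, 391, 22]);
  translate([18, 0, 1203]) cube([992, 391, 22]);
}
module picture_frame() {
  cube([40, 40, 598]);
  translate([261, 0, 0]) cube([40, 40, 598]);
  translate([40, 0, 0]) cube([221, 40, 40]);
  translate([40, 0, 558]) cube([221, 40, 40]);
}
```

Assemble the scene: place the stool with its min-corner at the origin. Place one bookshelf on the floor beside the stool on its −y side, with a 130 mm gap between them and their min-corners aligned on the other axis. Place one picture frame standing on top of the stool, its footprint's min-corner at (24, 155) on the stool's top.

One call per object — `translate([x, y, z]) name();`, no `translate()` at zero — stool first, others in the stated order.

stool();
translate([0, -521, 0]) bookshelf();
translate([24, 155, 397]) picture_frame();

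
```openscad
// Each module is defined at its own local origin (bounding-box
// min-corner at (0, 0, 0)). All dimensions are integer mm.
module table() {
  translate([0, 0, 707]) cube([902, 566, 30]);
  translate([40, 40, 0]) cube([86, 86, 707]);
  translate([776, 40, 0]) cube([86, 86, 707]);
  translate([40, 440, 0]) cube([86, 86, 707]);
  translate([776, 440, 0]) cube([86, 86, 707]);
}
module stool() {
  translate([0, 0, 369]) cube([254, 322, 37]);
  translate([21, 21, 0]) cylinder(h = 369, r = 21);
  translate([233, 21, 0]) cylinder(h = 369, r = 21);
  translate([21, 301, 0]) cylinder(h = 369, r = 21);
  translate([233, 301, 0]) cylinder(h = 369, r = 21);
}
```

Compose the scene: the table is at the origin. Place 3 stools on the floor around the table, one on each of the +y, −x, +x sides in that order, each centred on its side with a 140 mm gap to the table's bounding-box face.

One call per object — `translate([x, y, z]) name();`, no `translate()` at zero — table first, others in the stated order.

table();
translate([324, 706, 0]) stool();
translate([-394, 122, 0]) stool();
translate([1042, 122, 0]) stool();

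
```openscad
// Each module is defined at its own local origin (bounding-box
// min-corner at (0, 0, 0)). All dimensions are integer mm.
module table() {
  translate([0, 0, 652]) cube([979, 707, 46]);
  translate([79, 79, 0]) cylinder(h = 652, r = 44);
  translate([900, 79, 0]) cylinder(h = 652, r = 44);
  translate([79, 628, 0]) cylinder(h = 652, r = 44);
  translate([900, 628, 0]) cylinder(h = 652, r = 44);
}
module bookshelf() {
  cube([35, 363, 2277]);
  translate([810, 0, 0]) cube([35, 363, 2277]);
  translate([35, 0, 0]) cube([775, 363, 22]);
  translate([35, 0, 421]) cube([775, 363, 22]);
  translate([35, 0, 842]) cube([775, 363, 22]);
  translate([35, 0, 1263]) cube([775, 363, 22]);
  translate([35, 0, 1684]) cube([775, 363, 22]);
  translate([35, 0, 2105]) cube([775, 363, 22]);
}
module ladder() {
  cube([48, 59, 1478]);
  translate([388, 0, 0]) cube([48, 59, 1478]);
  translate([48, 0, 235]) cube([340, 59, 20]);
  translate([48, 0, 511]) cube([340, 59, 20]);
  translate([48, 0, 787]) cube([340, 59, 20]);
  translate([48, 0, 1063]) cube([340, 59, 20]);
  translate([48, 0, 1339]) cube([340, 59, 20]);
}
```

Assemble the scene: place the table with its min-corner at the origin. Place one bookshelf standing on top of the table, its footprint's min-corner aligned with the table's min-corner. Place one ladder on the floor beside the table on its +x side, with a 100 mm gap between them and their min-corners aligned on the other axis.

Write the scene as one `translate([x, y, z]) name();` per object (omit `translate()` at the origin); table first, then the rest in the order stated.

table();
translate([0, 0, 698]) bookshelf();
translate([1079, 0, 0]) ladder();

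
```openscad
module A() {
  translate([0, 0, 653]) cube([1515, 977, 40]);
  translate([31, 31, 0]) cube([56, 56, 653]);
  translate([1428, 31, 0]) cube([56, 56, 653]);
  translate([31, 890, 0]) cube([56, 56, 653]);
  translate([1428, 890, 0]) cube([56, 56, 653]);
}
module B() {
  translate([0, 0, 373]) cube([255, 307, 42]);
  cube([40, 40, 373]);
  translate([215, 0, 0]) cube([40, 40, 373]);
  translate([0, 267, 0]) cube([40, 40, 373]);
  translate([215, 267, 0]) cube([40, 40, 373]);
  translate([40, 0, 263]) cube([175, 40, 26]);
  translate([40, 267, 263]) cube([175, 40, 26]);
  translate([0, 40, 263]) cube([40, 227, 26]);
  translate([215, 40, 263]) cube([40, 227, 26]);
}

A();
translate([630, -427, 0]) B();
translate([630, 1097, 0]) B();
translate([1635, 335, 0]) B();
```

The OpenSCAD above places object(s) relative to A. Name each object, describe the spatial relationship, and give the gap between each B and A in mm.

A is a table. B is a stool. Three stools sit around the table at the −y, +y, +x sides. The gap between each stool and the table is 120 mm.

Each stool's nearest face is 120 mm from the table's bounding box.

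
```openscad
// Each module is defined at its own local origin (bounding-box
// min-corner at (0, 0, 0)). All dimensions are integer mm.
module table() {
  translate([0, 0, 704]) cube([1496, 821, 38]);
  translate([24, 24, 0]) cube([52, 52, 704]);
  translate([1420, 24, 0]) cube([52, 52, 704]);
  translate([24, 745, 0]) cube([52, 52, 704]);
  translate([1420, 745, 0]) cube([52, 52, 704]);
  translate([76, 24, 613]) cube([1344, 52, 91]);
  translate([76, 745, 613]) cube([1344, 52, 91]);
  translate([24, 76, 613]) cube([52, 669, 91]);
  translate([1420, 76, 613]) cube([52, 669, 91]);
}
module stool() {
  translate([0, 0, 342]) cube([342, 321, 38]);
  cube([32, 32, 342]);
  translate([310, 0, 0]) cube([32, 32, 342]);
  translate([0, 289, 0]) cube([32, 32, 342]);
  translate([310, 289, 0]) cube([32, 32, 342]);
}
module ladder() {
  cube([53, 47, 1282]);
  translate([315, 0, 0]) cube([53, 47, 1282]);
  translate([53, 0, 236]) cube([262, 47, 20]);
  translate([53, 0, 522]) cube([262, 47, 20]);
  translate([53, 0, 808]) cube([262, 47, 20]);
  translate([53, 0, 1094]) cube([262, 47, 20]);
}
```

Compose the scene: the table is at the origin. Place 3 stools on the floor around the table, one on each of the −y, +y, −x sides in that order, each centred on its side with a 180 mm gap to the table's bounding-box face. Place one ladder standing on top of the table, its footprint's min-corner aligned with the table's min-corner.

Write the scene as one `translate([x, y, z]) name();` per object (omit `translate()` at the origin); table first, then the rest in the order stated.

table();
translate([577, -501, 0]) stool();
translate([577, 1001, 0]) stool();
translate([-522, 250, 0]) stool();
translate([0, 0, 742]) ladder();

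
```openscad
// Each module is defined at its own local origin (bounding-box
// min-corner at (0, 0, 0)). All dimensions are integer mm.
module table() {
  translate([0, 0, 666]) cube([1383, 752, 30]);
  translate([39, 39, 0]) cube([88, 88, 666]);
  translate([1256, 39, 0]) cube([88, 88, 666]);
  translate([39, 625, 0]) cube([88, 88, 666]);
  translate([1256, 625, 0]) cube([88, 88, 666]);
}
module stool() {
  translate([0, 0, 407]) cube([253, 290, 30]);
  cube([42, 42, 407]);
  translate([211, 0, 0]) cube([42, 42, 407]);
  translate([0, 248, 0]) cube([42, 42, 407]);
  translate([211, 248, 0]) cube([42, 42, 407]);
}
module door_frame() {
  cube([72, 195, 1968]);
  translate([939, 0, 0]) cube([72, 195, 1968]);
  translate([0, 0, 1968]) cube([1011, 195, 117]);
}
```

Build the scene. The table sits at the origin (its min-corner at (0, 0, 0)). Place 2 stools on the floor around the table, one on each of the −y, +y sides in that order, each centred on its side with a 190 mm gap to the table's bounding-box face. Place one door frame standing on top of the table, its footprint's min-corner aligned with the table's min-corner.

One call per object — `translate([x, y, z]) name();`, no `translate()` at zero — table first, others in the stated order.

table();
translate([565, -480, 0]) stool();
translate([565, 942, 0]) stool();
translate([0, 0, 696]) door_frame();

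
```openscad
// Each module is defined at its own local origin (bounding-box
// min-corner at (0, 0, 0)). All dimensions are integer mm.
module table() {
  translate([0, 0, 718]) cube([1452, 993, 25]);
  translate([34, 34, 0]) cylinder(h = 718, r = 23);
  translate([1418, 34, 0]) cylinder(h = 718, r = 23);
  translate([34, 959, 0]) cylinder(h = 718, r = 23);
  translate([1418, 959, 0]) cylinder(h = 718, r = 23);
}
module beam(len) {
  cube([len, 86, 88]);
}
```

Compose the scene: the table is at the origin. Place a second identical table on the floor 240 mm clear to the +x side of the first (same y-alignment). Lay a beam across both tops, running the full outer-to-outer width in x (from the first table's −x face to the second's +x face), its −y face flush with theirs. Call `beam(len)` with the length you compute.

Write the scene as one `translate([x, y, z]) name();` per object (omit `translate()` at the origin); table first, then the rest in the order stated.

table();
translate([1692, 0, 0]) table();
translate([0, 0, 743]) beam(3144);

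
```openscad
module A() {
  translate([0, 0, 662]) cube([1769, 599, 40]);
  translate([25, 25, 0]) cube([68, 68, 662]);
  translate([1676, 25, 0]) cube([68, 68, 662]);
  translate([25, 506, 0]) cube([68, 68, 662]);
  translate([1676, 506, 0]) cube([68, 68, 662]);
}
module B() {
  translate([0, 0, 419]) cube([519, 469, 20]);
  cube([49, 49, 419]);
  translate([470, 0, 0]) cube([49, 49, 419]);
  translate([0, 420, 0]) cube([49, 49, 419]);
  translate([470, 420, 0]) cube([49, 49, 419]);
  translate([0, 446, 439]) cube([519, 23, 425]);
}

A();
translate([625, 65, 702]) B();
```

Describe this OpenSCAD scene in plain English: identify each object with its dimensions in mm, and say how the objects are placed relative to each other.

A is a rectangular dining table. The top is 1769×599×40 mm with its upper surface at z = 702 mm. It stands on four 68×68 mm square legs, each inset 25 mm from the nearest pair of top edges, running from the floor to the underside of the top.

B is a chair. The seat is a 519×469×20 mm slab with its top at z = 439 mm, on four 49×49 mm corner legs (flush with the seat edges, standing on z = 0). A flat backrest 23 mm thick, 425 mm tall, spans the full seat width and rises from the seat top along its +y edge, rear face flush with the rear of the seat.

The chair is on top of the table, centred.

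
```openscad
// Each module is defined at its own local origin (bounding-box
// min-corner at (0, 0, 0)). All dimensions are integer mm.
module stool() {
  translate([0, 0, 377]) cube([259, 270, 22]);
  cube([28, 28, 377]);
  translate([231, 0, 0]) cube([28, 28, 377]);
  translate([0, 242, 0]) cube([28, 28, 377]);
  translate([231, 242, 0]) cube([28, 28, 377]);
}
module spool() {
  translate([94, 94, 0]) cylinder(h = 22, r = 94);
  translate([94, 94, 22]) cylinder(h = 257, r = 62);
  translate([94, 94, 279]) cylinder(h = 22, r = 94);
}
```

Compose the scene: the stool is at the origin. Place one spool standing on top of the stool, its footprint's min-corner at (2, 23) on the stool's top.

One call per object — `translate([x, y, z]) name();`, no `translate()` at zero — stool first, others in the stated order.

stool();
translate([2, 23, 399]) spool();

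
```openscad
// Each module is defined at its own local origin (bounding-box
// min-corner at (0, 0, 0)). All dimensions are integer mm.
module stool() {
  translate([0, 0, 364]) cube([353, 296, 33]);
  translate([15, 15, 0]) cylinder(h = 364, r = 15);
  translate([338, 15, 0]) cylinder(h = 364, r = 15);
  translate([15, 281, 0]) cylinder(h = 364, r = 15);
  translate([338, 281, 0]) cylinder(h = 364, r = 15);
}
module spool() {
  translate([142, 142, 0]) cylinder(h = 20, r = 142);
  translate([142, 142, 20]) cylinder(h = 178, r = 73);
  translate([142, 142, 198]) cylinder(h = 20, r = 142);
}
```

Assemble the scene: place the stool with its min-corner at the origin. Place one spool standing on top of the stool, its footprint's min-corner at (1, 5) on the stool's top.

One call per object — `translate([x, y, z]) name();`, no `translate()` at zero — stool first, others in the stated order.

stool();
translate([1, 5, 397]) spool();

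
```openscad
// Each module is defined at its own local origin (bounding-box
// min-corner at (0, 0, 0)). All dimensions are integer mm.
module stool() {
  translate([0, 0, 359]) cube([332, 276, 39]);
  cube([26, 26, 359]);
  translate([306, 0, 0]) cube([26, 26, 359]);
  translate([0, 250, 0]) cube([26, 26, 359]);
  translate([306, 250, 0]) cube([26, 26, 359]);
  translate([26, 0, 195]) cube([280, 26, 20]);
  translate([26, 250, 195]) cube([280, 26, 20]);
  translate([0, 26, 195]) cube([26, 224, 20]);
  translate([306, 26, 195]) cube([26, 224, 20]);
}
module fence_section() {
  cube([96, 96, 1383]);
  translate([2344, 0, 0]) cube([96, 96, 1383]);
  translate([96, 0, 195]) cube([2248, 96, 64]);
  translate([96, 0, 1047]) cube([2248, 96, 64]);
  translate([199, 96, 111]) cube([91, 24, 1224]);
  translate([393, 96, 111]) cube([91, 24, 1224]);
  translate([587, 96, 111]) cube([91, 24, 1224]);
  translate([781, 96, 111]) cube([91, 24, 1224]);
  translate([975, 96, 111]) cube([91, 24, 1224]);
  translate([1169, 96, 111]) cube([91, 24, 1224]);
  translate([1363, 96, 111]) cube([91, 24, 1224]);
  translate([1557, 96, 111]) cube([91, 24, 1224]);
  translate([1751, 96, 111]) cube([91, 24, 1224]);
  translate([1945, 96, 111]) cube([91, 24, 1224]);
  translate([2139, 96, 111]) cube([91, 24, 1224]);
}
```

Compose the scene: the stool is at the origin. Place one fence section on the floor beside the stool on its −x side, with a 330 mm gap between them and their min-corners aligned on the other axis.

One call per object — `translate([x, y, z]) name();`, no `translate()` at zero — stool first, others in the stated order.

stool();
translate([-2770, 0, 0]) fence_section();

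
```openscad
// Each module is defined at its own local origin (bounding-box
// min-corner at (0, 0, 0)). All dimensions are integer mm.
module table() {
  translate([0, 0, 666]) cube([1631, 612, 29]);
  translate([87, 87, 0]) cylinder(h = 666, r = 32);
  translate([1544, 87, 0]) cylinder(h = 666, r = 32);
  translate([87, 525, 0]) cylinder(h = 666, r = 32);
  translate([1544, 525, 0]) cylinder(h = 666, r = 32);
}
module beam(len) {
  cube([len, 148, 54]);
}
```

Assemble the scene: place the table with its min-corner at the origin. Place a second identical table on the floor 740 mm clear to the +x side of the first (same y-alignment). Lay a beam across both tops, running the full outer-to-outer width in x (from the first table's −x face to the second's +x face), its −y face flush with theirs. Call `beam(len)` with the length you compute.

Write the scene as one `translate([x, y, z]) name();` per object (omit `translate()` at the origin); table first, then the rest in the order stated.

table();
translate([2371, 0, 0]) table();
translate([0, 0, 695]) beam(4002);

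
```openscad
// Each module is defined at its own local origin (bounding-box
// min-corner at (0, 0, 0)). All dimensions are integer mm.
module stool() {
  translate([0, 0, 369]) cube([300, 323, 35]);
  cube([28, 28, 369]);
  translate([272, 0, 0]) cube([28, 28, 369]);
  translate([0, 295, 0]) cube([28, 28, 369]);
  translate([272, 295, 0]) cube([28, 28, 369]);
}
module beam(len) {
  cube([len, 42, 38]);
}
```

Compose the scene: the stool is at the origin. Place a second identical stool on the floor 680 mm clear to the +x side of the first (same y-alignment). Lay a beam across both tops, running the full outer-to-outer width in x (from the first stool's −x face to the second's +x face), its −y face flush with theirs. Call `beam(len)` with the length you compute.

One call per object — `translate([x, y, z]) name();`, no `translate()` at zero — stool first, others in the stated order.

stool();
translate([980, 0, 0]) stool();
translate([0, 0, 404]) beam(1280);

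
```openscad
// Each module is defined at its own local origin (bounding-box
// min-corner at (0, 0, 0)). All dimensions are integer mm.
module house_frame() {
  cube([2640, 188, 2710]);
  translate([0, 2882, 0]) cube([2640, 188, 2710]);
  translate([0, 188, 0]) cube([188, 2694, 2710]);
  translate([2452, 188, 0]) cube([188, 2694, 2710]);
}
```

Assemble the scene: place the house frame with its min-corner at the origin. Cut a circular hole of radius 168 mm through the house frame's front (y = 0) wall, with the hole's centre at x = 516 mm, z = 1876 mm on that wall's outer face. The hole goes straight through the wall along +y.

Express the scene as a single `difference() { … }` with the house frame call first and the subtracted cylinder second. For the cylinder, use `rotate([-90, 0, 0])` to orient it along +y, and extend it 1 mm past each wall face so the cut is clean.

difference() {
  house_frame();
  translate([516, -1, 1876]) rotate([-90, 0, 0]) cylinder(h = 190, r = 168);
}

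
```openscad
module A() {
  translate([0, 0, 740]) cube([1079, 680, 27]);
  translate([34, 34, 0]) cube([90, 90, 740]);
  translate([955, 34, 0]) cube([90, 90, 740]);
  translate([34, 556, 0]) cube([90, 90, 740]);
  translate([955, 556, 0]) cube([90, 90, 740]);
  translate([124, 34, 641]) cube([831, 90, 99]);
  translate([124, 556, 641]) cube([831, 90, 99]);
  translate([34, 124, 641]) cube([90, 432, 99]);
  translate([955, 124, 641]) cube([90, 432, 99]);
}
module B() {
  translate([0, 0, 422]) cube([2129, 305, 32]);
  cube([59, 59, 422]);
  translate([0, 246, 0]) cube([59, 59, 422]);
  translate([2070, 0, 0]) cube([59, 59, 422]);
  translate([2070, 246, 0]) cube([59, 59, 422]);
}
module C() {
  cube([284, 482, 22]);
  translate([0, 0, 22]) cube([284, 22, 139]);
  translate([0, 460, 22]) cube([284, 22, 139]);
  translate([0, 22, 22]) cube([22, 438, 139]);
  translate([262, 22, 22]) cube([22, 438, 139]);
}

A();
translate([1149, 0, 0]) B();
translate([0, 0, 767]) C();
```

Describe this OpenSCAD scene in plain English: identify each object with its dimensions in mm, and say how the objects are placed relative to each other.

A is a table with a 1079×680 mm rectangular top, 27 mm thick, top surface at z = 767 mm, supported by four 90×90 mm square legs, each inset 34 mm from the nearest pair of top edges, running from the floor. Four apron rails, 90 mm thick and 99 mm tall, run between adjacent legs with their top edges flush with the underside of the top and their outer faces flush with the legs' outer faces.

B is a long wooden bench with a 2129 mm (x) × 305 mm (y) seat, 32 mm thick, its top surface 454 mm above the floor. Four 59 mm square legs at the seat corners, flush with the edges, run from z = 0 to the seat underside.

C is an open storage box with external size 284×482×161 mm and wall thickness 22 mm (the base is also 22 mm thick). The base covers the whole footprint; the four walls stand on the base, with the y-facing walls full-width and the x-facing walls fitting between their inner faces.

The bench is on the floor beside the table on its +x side. The open box is on top of the table.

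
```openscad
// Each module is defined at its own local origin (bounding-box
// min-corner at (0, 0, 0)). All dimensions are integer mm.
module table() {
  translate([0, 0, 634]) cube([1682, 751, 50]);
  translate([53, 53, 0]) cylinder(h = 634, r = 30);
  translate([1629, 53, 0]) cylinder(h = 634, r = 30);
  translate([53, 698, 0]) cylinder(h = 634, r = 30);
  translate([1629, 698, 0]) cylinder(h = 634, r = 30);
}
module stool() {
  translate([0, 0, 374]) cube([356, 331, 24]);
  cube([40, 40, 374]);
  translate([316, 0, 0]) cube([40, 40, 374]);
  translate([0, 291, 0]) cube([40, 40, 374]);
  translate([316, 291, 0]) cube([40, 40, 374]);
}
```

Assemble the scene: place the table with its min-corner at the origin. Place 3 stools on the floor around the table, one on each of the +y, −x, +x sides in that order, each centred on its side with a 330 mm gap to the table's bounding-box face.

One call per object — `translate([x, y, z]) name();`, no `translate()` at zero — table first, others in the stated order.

table();
translate([663, 1081, 0]) stool();
translate([-686, 210, 0]) stool();
translate([2012, 210, 0]) stool();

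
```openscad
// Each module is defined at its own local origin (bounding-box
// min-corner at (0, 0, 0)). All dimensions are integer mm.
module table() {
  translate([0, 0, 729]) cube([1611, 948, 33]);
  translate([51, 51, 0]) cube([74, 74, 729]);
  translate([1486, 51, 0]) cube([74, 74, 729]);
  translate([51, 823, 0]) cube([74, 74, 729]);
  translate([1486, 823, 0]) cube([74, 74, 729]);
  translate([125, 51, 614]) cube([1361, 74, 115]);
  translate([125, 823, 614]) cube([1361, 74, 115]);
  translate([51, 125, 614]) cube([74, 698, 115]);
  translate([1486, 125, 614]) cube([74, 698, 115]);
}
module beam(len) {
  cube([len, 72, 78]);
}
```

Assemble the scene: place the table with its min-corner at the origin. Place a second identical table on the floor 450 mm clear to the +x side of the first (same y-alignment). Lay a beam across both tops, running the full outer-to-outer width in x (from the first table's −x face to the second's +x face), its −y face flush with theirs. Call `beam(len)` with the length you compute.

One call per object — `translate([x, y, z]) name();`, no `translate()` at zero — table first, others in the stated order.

table();
translate([2061, 0, 0]) table();
translate([0, 0, 762]) beam(3672);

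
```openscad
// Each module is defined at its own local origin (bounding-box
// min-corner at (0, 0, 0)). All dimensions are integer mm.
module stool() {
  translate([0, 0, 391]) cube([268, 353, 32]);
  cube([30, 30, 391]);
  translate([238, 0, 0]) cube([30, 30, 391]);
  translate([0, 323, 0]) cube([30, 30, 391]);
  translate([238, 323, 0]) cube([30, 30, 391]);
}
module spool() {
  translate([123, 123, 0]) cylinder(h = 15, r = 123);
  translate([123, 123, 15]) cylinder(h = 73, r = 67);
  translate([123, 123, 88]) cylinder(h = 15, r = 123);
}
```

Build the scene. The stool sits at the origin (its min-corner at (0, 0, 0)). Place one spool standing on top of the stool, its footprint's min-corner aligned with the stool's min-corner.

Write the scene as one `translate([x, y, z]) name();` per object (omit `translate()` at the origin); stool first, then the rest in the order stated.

stool();
translate([0, 0, 423]) spool();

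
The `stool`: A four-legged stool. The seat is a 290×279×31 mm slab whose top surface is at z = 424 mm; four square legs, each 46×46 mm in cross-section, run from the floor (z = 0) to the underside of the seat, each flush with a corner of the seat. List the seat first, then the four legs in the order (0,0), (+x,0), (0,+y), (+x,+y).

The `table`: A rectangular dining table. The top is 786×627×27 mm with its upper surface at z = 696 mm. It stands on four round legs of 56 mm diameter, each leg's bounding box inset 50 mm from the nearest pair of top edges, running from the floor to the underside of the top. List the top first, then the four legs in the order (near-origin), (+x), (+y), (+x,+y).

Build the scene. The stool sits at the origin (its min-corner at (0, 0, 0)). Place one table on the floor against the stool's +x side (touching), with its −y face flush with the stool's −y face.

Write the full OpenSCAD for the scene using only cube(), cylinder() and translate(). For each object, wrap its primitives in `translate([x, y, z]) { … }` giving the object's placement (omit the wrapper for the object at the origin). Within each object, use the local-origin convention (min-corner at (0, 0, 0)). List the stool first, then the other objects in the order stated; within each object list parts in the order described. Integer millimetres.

translate([0, 0, 393]) cube([290, 279, 31]);
cube([46, 46, 393]);
translate([244, 0, 0]) cube([46, 46, 393]);
translate([0, 233, 0]) cube([46, 46, 393]);
translate([244, 233, 0]) cube([46, 46, 393]);
translate([290, 0, 0]) {
  translate([0, 0, 669]) cube([786, 627, 27]);
  translate([78, 78, 0]) cylinder(h = 669, r = 28);
  translate([708, 78, 0]) cylinder(h = 669, r = 28);
  translate([78, 549, 0]) cylinder(h = 669, r = 28);
  translate([708, 549, 0]) cylinder(h = 669, r = 28);
}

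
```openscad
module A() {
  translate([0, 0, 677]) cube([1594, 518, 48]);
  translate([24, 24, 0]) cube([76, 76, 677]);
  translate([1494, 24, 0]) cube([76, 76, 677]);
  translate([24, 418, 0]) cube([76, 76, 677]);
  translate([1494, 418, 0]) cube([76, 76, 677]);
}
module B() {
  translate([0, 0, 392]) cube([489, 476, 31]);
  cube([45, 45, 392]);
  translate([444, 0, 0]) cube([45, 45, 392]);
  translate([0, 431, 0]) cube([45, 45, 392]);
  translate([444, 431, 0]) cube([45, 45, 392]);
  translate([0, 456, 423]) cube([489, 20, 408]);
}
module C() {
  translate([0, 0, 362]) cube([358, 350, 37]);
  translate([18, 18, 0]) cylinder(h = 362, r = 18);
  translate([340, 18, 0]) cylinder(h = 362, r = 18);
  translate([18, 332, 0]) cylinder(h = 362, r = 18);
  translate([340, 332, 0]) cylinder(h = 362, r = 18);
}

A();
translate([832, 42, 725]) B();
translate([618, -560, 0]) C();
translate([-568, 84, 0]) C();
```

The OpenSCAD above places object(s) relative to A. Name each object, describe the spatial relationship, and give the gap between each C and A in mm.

A is a table. B is a chair. C is a stool. The chair is on top of the table. Two stools sit around the table at the −y, −x sides. The gap between each stool and the table is 210 mm.

Each stool's nearest face is 210 mm from the table's bounding box.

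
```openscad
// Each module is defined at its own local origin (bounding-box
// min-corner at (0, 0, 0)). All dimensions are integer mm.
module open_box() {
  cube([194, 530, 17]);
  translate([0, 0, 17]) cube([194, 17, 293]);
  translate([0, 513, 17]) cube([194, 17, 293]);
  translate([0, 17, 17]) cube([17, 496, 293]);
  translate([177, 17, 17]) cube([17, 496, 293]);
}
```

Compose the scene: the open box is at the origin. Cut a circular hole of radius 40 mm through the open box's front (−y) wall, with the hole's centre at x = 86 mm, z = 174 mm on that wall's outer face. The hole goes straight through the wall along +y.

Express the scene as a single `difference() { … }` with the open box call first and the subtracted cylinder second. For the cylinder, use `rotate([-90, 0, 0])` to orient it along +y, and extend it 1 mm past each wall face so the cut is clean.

difference() {
  open_box();
  translate([86, -1, 174]) rotate([-90, 0, 0]) cylinder(h = 19, r = 40);
}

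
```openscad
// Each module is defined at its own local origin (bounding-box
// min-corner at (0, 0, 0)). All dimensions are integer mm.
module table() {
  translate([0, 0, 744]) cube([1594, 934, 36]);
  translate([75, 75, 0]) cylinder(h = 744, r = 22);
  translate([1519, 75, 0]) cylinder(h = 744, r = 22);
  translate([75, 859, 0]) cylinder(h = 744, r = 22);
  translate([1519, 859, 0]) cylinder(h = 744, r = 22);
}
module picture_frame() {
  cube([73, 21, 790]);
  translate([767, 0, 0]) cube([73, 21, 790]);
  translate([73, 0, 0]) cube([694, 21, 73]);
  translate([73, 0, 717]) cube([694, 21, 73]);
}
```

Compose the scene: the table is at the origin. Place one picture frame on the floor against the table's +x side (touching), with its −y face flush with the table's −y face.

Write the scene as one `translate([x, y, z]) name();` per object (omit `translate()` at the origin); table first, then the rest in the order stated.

table();
translate([1594, 0, 0]) picture_frame();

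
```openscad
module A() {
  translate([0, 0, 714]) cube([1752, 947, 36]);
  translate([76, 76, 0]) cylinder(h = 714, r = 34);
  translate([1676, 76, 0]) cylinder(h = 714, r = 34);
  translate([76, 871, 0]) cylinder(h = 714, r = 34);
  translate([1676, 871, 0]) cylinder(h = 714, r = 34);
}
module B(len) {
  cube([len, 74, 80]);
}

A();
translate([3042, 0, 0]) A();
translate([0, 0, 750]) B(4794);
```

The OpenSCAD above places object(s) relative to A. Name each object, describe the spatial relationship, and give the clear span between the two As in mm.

Second table starts at x = 3042; first ends at x = 1752; clear span = 3042 − 1752 = 1290 mm.

A is a table. B is a beam. A beam spans the tops of two tables. The clear span between the two tables is 1290 mm.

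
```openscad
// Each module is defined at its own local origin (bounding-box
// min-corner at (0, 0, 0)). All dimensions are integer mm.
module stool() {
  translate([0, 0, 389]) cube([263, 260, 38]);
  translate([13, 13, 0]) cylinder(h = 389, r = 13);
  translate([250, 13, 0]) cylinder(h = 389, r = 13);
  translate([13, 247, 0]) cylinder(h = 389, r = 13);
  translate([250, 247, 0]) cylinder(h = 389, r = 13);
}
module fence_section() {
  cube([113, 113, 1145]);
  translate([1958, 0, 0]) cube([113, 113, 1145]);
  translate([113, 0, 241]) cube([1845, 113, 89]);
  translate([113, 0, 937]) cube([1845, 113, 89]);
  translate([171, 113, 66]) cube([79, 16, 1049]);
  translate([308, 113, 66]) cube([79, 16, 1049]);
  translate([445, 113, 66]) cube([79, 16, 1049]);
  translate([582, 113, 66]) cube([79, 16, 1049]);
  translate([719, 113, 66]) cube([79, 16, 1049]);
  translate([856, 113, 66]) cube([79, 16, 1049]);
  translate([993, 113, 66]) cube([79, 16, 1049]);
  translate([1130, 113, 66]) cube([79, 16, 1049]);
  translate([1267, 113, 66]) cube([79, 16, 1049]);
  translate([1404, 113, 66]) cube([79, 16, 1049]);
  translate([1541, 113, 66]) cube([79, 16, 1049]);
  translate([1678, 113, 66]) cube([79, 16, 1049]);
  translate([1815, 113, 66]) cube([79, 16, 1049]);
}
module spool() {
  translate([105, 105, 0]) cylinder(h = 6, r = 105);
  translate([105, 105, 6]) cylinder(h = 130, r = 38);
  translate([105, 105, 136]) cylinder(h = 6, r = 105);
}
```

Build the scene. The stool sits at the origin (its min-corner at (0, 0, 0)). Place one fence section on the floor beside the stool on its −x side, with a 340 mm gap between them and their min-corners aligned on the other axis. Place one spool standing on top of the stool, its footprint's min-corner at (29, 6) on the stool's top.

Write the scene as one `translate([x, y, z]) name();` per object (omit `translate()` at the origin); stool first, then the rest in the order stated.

stool();
translate([-2411, 0, 0]) fence_section();
translate([29, 6, 427]) spool();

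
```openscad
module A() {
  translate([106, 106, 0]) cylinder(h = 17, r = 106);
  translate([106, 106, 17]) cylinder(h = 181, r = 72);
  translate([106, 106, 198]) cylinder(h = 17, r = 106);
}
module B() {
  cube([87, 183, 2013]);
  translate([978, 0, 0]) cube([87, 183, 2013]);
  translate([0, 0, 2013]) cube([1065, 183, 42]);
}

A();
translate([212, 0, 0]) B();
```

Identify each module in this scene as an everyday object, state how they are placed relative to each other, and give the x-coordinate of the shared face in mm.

A is a spool. B is a door frame. The door frame is against the spool's +x side, with their −y faces flush. The x-coordinate of the shared face is 212 mm.

The spool's +x face and the door frame's −x face are both at x = 212 mm.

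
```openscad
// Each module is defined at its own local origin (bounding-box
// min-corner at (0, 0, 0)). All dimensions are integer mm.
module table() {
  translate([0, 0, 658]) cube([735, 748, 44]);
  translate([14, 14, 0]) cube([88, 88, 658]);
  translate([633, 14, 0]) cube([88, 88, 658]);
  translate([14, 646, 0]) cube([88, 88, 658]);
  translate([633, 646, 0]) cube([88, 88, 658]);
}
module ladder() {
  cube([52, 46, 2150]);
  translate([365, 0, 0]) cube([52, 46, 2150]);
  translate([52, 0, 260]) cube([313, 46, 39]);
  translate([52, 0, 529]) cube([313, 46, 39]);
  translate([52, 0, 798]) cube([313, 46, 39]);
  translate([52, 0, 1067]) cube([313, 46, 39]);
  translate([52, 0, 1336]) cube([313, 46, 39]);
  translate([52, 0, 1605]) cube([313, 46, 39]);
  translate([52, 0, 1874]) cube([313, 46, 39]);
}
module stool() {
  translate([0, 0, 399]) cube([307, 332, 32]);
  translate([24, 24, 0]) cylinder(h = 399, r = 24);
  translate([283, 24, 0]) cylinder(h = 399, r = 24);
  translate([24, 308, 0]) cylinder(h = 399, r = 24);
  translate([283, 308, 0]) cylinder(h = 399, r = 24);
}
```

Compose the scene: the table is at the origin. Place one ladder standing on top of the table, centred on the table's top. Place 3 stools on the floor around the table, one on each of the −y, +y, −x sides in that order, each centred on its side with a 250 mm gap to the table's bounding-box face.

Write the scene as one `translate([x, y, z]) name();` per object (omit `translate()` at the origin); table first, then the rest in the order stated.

table();
translate([159, 351, 702]) ladder();
translate([214, -582, 0]) stool();
translate([214, 998, 0]) stool();
translate([-557, 208, 0]) stool();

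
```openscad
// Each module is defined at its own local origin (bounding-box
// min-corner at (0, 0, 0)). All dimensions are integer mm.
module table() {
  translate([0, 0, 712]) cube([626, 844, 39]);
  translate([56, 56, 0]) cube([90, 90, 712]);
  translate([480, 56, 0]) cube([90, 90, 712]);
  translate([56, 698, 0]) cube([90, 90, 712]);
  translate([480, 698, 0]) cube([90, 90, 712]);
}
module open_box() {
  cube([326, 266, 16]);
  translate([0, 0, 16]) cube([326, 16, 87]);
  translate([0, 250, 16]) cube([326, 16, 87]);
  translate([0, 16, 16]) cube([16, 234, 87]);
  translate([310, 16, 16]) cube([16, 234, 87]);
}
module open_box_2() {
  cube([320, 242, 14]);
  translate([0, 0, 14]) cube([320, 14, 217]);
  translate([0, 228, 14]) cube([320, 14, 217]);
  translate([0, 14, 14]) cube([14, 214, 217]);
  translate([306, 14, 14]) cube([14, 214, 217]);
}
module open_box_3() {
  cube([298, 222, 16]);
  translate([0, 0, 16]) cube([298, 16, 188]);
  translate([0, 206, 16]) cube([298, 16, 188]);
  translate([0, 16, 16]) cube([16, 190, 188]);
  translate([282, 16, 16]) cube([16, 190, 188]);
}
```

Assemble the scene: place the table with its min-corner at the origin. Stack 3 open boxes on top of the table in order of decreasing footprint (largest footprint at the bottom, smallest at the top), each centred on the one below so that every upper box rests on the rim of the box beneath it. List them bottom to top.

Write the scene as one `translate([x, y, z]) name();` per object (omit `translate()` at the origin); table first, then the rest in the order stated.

table();
translate([150, 289, 751]) open_box();
translate([153, 301, 854]) open_box_2();
translate([164, 311, 1085]) open_box_3();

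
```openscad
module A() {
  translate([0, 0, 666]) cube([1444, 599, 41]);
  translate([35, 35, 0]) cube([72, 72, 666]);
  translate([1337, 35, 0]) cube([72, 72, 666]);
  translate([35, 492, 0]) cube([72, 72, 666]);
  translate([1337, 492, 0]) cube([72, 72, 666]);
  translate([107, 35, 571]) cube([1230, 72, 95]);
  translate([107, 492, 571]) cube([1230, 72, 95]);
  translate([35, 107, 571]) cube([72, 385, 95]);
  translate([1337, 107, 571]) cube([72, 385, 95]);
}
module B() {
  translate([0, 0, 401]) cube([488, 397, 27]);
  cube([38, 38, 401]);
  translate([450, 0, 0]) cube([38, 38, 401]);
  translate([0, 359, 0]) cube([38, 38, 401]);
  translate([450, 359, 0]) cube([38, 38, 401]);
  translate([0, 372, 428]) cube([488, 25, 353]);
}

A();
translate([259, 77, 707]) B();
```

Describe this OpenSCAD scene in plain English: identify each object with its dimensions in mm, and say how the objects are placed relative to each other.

A is a table: top 1444 mm (x) × 599 mm (y), 41 mm thick, upper face at z = 707 mm, on four 72×72 mm square legs, each inset 35 mm from the nearest pair of top edges, running from z = 0 to the bottom of the top. Four apron rails, 72 mm thick and 95 mm tall, run between adjacent legs with their top edges flush with the underside of the top and their outer faces flush with the legs' outer faces.

B is a chair. The seat is a 488×397×27 mm slab with its top at z = 428 mm, on four 38×38 mm corner legs (flush with the seat edges, standing on z = 0). A flat backrest 25 mm thick, 353 mm tall, spans the full seat width and rises from the seat top along its +y edge, rear face flush with the rear of the seat.

The chair is on top of the table.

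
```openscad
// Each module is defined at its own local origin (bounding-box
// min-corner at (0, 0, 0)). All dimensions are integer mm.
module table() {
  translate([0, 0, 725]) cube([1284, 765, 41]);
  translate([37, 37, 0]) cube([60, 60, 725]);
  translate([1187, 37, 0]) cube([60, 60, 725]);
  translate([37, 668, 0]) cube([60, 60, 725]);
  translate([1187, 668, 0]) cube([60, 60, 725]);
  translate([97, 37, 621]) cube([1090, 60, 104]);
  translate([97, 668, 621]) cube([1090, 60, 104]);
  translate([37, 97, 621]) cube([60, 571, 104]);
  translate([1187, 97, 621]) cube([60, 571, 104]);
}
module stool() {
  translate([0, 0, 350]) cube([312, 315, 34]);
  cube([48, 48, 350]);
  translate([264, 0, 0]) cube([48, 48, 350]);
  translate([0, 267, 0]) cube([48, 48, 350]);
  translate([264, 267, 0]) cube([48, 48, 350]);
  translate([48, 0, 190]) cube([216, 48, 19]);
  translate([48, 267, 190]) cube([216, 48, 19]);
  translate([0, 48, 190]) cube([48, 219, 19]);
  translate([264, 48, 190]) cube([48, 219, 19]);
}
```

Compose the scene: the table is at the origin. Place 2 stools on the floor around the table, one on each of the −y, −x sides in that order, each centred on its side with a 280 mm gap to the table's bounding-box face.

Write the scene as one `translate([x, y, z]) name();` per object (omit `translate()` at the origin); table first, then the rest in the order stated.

table();
translate([486, -595, 0]) stool();
translate([-592, 225, 0]) stool();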